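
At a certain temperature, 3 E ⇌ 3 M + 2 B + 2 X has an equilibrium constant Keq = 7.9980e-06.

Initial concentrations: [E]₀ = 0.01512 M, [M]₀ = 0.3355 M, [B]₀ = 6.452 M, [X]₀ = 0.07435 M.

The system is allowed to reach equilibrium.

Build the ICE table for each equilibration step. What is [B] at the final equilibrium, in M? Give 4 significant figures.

[B]_eq = 6.378 M

Q₀ = 2514 vs Keq = 7.9980e-06 ⇒ Q>K, reverse
Step 1:
                    E           M           B           X
  I           0.01512      0.3355       6.452     0.07435
  C            0.1112     -0.1112    -0.07416    -0.07416
  E            0.1264      0.2243       6.378  1.8756e-04
  solve Keq expr → x = -0.03708; check Q = 7.9980e-06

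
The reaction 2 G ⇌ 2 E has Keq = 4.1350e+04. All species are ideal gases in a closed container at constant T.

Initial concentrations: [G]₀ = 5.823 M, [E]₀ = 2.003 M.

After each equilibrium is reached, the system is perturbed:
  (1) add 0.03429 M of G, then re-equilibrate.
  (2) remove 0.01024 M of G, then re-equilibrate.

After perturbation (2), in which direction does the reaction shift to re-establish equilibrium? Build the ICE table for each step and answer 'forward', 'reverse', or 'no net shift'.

Direction: reverse

Q₀ = 0.1183 vs Keq = 4.1350e+04 ⇒ Q<K, forward
Step 1:
                  G         E
  I           5.823     2.003
  C          -5.785     5.785
  E          0.0383     7.788
  solve Keq expr → x = 2.892; check Q = 4.1350e+04
Then add 0.03429 M of G.
Step 2:
                  G         E
  I         0.07259     7.788
  C        -0.03412   0.03412
  E         0.03847     7.822
  solve Keq expr → x = 0.01706; check Q = 4.1350e+04
Then remove 0.01024 M of G.
Step 3:
                  G         E
  I         0.02823     7.822
  C         0.01019  -0.01019
  E         0.03842     7.812
  solve Keq expr → x = -0.005095; check Q = 4.1350e+04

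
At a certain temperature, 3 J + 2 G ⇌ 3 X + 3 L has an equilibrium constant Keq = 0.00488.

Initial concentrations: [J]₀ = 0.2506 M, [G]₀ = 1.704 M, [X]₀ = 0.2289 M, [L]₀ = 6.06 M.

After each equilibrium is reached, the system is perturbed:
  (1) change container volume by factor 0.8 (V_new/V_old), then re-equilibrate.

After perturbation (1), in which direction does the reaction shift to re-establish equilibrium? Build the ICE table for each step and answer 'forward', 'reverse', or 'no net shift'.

Q₀ = 58.41 vs Keq = 0.00488 ⇒ Q>K, reverse
Step 1:
                    J           G           X           L
  I            0.2506       1.704      0.2289        6.06
  C            0.2089      0.1393     -0.2089     -0.2089
  E            0.4595       1.843     0.02002       5.851
  solve Keq expr → x = -0.06963; check Q = 0.00488
Then change container volume by factor 0.8 (V_new/V_old).
Step 2:
                    J           G           X           L
  I            0.5743       2.304     0.02503       7.314
  C          0.001712    0.001141   -0.001712   -0.001712
  E            0.5761       2.305     0.02332       7.312
  solve Keq expr → x = -5.7060e-04; check Q = 0.00488

Direction: reverse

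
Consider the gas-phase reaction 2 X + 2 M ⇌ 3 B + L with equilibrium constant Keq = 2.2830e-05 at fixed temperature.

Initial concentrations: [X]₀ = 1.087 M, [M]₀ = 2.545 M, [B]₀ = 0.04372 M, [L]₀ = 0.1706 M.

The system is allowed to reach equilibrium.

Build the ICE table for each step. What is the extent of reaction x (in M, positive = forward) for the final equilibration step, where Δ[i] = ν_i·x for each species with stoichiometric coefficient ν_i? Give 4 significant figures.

Q₀ = 1.8629e-06 vs Keq = 2.2830e-05 ⇒ Q<K, forward
Step 1:
                   X          M          B          L
  I            1.087      2.545    0.04372     0.1706
  C         -0.03402   -0.03402    0.05103    0.01701
  E            1.053      2.511    0.09475     0.1876
  solve Keq expr → x = 0.01701; check Q = 2.2830e-05

x = 0.01701 M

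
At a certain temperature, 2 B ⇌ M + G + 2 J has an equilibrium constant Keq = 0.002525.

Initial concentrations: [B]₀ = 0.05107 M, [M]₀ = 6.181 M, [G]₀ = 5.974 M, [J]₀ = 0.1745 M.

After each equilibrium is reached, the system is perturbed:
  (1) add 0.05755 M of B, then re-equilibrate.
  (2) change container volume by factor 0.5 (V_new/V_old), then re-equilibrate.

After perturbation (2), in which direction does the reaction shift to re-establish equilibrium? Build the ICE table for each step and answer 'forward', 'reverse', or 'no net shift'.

Q₀ = 431.1 vs Keq = 0.002525 ⇒ Q>K, reverse
Step 1:
                    B           M           G           J
  Initial     0.05107       6.181       5.974      0.1745
  Change       0.1726    -0.08631    -0.08631     -0.1726
  Equil        0.2237       6.095       5.888    0.001876
  solve Keq expr → x = -0.08631; check Q = 0.002525
Then add 0.05755 M of B.
Step 2:
                    B           M           G           J
  Initial      0.2812       6.095       5.888    0.001876
  Change  -4.7865e-04  2.3932e-04  2.3932e-04  4.7865e-04
  Equil        0.2808       6.095       5.888    0.002355
  solve Keq expr → x = 2.3932e-04; check Q = 0.002525
Then change container volume by factor 0.5 (V_new/V_old).
Step 3:
                    B           M           G           J
  Initial      0.5615       12.19       11.78     0.00471
  Change     0.002345   -0.001173   -0.001173   -0.002345
  Equil        0.5639       12.19       11.77    0.002365
  solve Keq expr → x = -0.001173; check Q = 0.002525

Direction: reverse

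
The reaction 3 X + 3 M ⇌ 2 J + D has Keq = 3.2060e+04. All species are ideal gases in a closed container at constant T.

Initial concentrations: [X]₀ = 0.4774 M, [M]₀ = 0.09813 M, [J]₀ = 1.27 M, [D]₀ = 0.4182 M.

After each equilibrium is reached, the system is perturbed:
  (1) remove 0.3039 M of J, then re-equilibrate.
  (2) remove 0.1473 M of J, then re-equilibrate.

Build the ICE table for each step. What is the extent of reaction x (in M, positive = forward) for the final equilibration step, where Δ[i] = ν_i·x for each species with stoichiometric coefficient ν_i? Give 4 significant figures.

Q₀ = 6561 vs Keq = 3.2060e+04 ⇒ Q<K, forward
Step 1:
                    X           M           J           D
  I            0.4774     0.09813        1.27      0.4182
  C          -0.03448    -0.03448     0.02299     0.01149
  E            0.4429     0.06365       1.293      0.4297
  solve Keq expr → x = 0.01149; check Q = 3.2060e+04
Then remove 0.3039 M of J.
Step 2:
                    X           M           J           D
  I            0.4429     0.06365      0.9891      0.4297
  C         -0.008967   -0.008967    0.005978    0.002989
  E             0.434     0.05468      0.9951      0.4327
  solve Keq expr → x = 0.002989; check Q = 3.2060e+04
Then remove 0.1473 M of J.
Step 3:
                    X           M           J           D
  I             0.434     0.05468      0.8478      0.4327
  C         -0.004803   -0.004803    0.003202    0.001601
  E            0.4292     0.04988       0.851      0.4343
  solve Keq expr → x = 0.001601; check Q = 3.2060e+04

x = 0.001601 M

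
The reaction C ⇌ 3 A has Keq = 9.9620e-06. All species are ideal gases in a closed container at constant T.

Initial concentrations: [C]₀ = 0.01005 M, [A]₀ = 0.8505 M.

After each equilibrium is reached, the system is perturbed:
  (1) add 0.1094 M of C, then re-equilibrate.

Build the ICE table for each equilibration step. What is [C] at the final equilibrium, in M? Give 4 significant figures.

Q₀ = 61.21 vs Keq = 9.9620e-06 ⇒ Q>K, reverse
Step 1:
                  C         A
  Initial   0.01005    0.8505
  Change     0.2788   -0.8363
  Equil      0.2888   0.01422
  solve Keq expr → x = -0.2788; check Q = 9.9620e-06
Then add 0.1094 M of C.
Step 2:
                  C         A
  Initial    0.3982   0.01422
  Change  -5.3343e-04    0.0016
  Equil      0.3977   0.01582
  solve Keq expr → x = 5.3343e-04; check Q = 9.9620e-06

[C]_eq = 0.3977 M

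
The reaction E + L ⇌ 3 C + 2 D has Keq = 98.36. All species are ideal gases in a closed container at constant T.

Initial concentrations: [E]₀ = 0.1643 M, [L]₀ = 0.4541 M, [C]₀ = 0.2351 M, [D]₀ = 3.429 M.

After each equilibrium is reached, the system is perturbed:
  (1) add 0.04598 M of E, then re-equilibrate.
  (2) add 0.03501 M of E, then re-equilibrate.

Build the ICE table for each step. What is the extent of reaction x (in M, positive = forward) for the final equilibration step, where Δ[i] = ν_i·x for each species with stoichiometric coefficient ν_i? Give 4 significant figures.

Q₀ = 2.048 vs Keq = 98.36 ⇒ Q<K, forward
Step 1:
                  E         L         C         D
  Initial    0.1643    0.4541    0.2351     3.429
  Change    -0.1029   -0.1029    0.3086    0.2057
  Equil     0.06145    0.3512    0.5437     3.635
  solve Keq expr → x = 0.1029; check Q = 98.36
Then add 0.04598 M of E.
Step 2:
                  E         L         C         D
  Initial    0.1074    0.3512    0.5437     3.635
  Change   -0.01862  -0.01862   0.05586   0.03724
  Equil     0.08881    0.3326    0.5995     3.672
  solve Keq expr → x = 0.01862; check Q = 98.36
Then add 0.03501 M of E.
Step 3:
                  E         L         C         D
  Initial    0.1238    0.3326    0.5995     3.672
  Change   -0.01221  -0.01221   0.03662   0.02442
  Equil      0.1116    0.3204    0.6361     3.696
  solve Keq expr → x = 0.01221; check Q = 98.36

x = 0.01221 M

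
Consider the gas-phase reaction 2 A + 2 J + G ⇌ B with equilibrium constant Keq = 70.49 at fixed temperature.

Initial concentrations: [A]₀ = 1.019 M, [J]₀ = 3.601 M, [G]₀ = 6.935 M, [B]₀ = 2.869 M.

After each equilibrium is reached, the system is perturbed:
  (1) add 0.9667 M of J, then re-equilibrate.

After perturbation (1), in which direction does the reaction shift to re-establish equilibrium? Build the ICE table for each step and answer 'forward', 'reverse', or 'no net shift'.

Direction: forward

Q₀ = 0.03072 vs Keq = 70.49 ⇒ Q<K, forward
Step 1:
                  A         J         G         B
  I           1.019     3.601     6.935     2.869
  C         -0.9861   -0.9861    -0.493     0.493
  E         0.03291     2.615     6.442     3.362
  solve Keq expr → x = 0.493; check Q = 70.49
Then add 0.9667 M of J.
Step 2:
                  A         J         G         B
  I         0.03291     3.582     6.442     3.362
  C       -0.008798 -0.008798 -0.004399  0.004399
  E         0.02411     3.573     6.438     3.366
  solve Keq expr → x = 0.004399; check Q = 70.49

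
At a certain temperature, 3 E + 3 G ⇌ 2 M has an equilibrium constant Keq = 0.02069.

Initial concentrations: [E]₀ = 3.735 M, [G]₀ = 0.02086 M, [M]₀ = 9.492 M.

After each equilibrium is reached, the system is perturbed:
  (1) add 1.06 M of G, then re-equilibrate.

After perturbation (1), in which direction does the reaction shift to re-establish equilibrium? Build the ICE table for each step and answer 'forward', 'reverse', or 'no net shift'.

Q₀ = 1.9050e+05 vs Keq = 0.02069 ⇒ Q>K, reverse
Step 1:
                    E           G           M
  init          3.735     0.02086       9.492
  Δ             2.356       2.356       -1.57
  eq            6.091       2.377       7.922
  solve Keq expr → x = -0.7852; check Q = 0.02069
Then add 1.06 M of G.
Step 2:
                    E           G           M
  init          6.091       3.437       7.922
  Δ           -0.6681     -0.6681      0.4454
  eq            5.423       2.769       8.367
  solve Keq expr → x = 0.2227; check Q = 0.02069

Direction: forward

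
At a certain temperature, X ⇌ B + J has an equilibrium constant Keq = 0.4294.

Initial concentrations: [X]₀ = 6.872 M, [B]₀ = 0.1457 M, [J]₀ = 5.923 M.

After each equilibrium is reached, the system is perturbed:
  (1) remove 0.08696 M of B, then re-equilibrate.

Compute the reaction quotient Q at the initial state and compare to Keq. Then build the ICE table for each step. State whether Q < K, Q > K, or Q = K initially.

Q₀ = 0.1256; Q < K (proceeds forward)

Q₀ = 0.1256 vs Keq = 0.4294 ⇒ Q<K, forward
Step 1:
                   X          B          J
  I            6.872     0.1457      5.923
  C          -0.3068     0.3068     0.3068
  E            6.565     0.4525       6.23
  solve Keq expr → x = 0.3068; check Q = 0.4294
Then remove 0.08696 M of B.
Step 2:
                   X          B          J
  I            6.565     0.3656       6.23
  C         -0.07629    0.07629    0.07629
  E            6.489     0.4418      6.306
  solve Keq expr → x = 0.07629; check Q = 0.4294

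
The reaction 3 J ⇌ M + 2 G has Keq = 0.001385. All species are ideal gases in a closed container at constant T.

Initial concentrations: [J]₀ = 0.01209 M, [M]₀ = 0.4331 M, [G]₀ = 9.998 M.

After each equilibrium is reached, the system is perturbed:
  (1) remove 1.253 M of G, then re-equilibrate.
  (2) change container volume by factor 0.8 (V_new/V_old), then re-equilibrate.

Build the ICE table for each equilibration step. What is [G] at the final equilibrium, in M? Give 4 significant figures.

[G]_eq = 9.849 M

Q₀ = 2.4498e+07 vs Keq = 0.001385 ⇒ Q>K, reverse
Step 1:
                    J           M           G
  init        0.01209      0.4331       9.998
  Δ             1.299     -0.4331     -0.8661
  eq            1.311  3.7447e-05       9.132
  solve Keq expr → x = -0.4331; check Q = 0.001385
Then remove 1.253 M of G.
Step 2:
                    J           M           G
  init          1.311  3.7447e-05       7.879
  Δ       -3.8559e-05  1.2853e-05  2.5706e-05
  eq            1.311  5.0300e-05       7.879
  solve Keq expr → x = 1.2853e-05; check Q = 0.001385
Then change container volume by factor 0.8 (V_new/V_old).
Step 3:
                    J           M           G
  init          1.639  6.2874e-05       9.849
  Δ                 0           0           0
  eq            1.639  6.2874e-05       9.849
  solve Keq expr → x = 0; check Q = 0.001385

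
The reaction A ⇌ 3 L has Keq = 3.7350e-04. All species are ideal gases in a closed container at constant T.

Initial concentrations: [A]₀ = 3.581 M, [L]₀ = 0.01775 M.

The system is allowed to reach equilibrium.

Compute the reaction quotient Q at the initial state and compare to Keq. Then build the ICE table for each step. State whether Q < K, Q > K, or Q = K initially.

Q₀ = 1.5617e-06; Q < K (proceeds forward)

Q₀ = 1.5617e-06 vs Keq = 3.7350e-04 ⇒ Q<K, forward
Step 1:
                   A          L
  Initial      3.581    0.01775
  Change     -0.0307    0.09211
  Equil         3.55     0.1099
  solve Keq expr → x = 0.0307; check Q = 3.7350e-04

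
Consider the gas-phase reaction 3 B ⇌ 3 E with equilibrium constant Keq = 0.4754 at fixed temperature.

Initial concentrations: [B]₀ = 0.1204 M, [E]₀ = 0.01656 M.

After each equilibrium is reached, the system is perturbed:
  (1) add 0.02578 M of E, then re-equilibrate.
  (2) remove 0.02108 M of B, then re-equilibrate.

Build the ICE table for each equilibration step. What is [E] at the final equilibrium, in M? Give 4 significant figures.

Q₀ = 0.002602 vs Keq = 0.4754 ⇒ Q<K, forward
Step 1:
                   B          E
  Initial     0.1204    0.01656
  Change    -0.04348    0.04348
  Equil      0.07692    0.06004
  solve Keq expr → x = 0.01449; check Q = 0.4754
Then add 0.02578 M of E.
Step 2:
                   B          E
  Initial    0.07692    0.08582
  Change     0.01448   -0.01448
  Equil       0.0914    0.07134
  solve Keq expr → x = -0.004826; check Q = 0.4754
Then remove 0.02108 M of B.
Step 3:
                   B          E
  Initial    0.07032    0.07134
  Change     0.00924   -0.00924
  Equil      0.07956     0.0621
  solve Keq expr → x = -0.00308; check Q = 0.4754

[E]_eq = 0.0621 M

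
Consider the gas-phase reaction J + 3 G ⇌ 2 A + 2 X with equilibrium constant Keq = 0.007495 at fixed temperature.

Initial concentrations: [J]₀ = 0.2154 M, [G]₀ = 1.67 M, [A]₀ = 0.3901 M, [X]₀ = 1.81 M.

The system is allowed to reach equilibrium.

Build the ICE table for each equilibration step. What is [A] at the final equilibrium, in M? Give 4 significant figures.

Q₀ = 0.497 vs Keq = 0.007495 ⇒ Q>K, reverse
Step 1:
                    J           G           A           X
  init         0.2154        1.67      0.3901        1.81
  Δ            0.1433      0.4298     -0.2865     -0.2865
  eq           0.3587         2.1      0.1036       1.523
  solve Keq expr → x = -0.1433; check Q = 0.007495

[A]_eq = 0.1036 M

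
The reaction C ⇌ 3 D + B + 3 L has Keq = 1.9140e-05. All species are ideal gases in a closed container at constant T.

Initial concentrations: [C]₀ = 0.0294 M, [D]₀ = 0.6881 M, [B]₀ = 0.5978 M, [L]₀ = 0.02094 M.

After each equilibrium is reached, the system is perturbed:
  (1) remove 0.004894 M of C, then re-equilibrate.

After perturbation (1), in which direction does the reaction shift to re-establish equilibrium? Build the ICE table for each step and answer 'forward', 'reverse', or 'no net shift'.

Direction: reverse

Q₀ = 6.0827e-05 vs Keq = 1.9140e-05 ⇒ Q>K, reverse
Step 1:
                    C           D           B           L
  init         0.0294      0.6881      0.5978     0.02094
  Δ          0.002073    -0.00622   -0.002073    -0.00622
  eq          0.03147      0.6819      0.5957     0.01472
  solve Keq expr → x = -0.002073; check Q = 1.9140e-05
Then remove 0.004894 M of C.
Step 2:
                    C           D           B           L
  init        0.02658      0.6819      0.5957     0.01472
  Δ        2.4862e-04 -7.4585e-04 -2.4862e-04 -7.4585e-04
  eq          0.02683      0.6811      0.5955     0.01397
  solve Keq expr → x = -2.4862e-04; check Q = 1.9140e-05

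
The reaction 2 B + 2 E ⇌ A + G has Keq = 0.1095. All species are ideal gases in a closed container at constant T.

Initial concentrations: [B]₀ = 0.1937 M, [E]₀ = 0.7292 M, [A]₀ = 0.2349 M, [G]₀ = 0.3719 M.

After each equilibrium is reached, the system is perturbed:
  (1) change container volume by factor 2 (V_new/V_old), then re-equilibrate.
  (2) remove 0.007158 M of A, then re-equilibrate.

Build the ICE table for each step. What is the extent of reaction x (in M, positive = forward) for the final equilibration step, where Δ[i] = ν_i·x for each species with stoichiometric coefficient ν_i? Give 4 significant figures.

Q₀ = 4.379 vs Keq = 0.1095 ⇒ Q>K, reverse
Step 1:
                   B          E          A          G
  I           0.1937     0.7292     0.2349     0.3719
  C           0.2705     0.2705    -0.1353    -0.1353
  E           0.4642     0.9997    0.09965     0.2366
  solve Keq expr → x = -0.1353; check Q = 0.1095
Then change container volume by factor 2 (V_new/V_old).
Step 2:
                   B          E          A          G
  I           0.2321     0.4999    0.04982     0.1183
  C          0.04638    0.04638   -0.02319   -0.02319
  E           0.2785     0.5462    0.02663    0.09513
  solve Keq expr → x = -0.02319; check Q = 0.1095
Then remove 0.007158 M of A.
Step 3:
                   B          E          A          G
  I           0.2785     0.5462    0.01948    0.09513
  C        -0.007926  -0.007926   0.003963   0.003963
  E           0.2706     0.5383    0.02344     0.0991
  solve Keq expr → x = 0.003963; check Q = 0.1095

x = 0.003963 M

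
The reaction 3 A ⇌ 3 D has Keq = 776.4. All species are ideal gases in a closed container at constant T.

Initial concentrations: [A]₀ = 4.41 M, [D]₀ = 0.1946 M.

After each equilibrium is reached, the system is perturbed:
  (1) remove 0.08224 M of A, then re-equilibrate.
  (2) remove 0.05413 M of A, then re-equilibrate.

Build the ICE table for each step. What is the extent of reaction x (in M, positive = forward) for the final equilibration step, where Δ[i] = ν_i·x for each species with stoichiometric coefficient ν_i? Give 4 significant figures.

Q₀ = 8.5924e-05 vs Keq = 776.4 ⇒ Q<K, forward
Step 1:
                   A          D
  Initial       4.41     0.1946
  Change      -3.958      3.958
  Equil       0.4518      4.153
  solve Keq expr → x = 1.319; check Q = 776.4
Then remove 0.08224 M of A.
Step 2:
                   A          D
  Initial     0.3696      4.153
  Change     0.07417   -0.07417
  Equil       0.4438      4.079
  solve Keq expr → x = -0.02472; check Q = 776.4
Then remove 0.05413 M of A.
Step 3:
                   A          D
  Initial     0.3896      4.079
  Change     0.04882   -0.04882
  Equil       0.4384       4.03
  solve Keq expr → x = -0.01627; check Q = 776.4

x = -0.01627 M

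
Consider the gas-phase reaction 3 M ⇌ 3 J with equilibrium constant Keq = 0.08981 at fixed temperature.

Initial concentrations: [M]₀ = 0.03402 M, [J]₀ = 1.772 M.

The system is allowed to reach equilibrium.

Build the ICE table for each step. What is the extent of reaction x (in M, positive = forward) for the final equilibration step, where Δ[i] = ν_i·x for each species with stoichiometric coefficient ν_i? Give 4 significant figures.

Q₀ = 1.4131e+05 vs Keq = 0.08981 ⇒ Q>K, reverse
Step 1:
                    M           J
  I           0.03402       1.772
  C             1.213      -1.213
  E             1.247      0.5586
  solve Keq expr → x = -0.4045; check Q = 0.08981

x = -0.4045 M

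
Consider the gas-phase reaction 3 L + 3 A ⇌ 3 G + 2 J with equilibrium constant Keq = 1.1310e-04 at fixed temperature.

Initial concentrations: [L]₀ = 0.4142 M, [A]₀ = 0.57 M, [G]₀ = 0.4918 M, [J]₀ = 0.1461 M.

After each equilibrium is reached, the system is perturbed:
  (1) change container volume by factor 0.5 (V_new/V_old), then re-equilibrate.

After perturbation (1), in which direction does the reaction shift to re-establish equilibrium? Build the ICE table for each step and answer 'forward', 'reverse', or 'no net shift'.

Direction: forward

Q₀ = 0.1929 vs Keq = 1.1310e-04 ⇒ Q>K, reverse
Step 1:
                   L          A          G          J
  Initial     0.4142       0.57     0.4918     0.1461
  Change      0.1894     0.1894    -0.1894    -0.1263
  Equil       0.6036     0.7594     0.3024    0.01984
  solve Keq expr → x = -0.06313; check Q = 1.1310e-04
Then change container volume by factor 0.5 (V_new/V_old).
Step 2:
                   L          A          G          J
  Initial      1.207      1.519     0.6048    0.03969
  Change    -0.01789   -0.01789    0.01789    0.01192
  Equil        1.189      1.501     0.6227    0.05161
  solve Keq expr → x = 0.005962; check Q = 1.1310e-04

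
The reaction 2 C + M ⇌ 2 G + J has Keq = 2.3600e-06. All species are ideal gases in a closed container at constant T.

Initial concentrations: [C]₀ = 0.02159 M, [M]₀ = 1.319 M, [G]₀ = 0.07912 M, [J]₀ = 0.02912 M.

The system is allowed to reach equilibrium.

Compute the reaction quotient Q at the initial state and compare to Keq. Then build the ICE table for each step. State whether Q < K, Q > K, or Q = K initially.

Q₀ = 0.2965; Q > K (proceeds reverse)

Q₀ = 0.2965 vs Keq = 2.3600e-06 ⇒ Q>K, reverse
Step 1:
                   C          M          G          J
  I          0.02159      1.319    0.07912    0.02912
  C          0.05815    0.02907   -0.05815   -0.02907
  E          0.07974      1.348    0.02097 4.5992e-05
  solve Keq expr → x = -0.02907; check Q = 2.3600e-06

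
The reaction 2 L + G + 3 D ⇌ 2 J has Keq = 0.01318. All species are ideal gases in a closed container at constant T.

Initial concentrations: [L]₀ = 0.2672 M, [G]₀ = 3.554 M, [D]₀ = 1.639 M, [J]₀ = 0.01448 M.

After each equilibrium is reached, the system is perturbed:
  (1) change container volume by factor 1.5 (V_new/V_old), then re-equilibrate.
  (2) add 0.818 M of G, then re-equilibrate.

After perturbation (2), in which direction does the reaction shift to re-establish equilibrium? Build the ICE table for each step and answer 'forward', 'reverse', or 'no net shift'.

Q₀ = 1.8768e-04 vs Keq = 0.01318 ⇒ Q<K, forward
Step 1:
                   L          G          D          J
  init        0.2672      3.554      1.639    0.01448
  Δ         -0.06753   -0.03376    -0.1013    0.06753
  eq          0.1997       3.52      1.538    0.08201
  solve Keq expr → x = 0.03376; check Q = 0.01318
Then change container volume by factor 1.5 (V_new/V_old).
Step 2:
                   L          G          D          J
  init        0.1331      2.347      1.025    0.05467
  Δ          0.02431    0.01216    0.03647   -0.02431
  eq          0.1574      2.359      1.062    0.03036
  solve Keq expr → x = -0.01216; check Q = 0.01318
Then add 0.818 M of G.
Step 3:
                   L          G          D          J
  init        0.1574      3.177      1.062    0.03036
  Δ        -0.003751  -0.001875  -0.005626   0.003751
  eq          0.1537      3.175      1.056    0.03411
  solve Keq expr → x = 0.001875; check Q = 0.01318

Direction: forward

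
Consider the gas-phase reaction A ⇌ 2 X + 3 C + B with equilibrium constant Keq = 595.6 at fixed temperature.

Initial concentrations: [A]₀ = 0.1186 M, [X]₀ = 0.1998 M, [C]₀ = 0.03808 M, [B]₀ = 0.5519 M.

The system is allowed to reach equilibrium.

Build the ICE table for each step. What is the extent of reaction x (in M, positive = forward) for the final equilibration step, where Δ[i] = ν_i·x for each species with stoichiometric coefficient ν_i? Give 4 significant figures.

x = 0.1186 M

Q₀ = 1.0258e-05 vs Keq = 595.6 ⇒ Q<K, forward
Step 1:
                   A          X          C          B
  Initial     0.1186     0.1998    0.03808     0.5519
  Change     -0.1186     0.2372     0.3558     0.1186
  Equil   1.3131e-05      0.437     0.3938     0.6705
  solve Keq expr → x = 0.1186; check Q = 595.6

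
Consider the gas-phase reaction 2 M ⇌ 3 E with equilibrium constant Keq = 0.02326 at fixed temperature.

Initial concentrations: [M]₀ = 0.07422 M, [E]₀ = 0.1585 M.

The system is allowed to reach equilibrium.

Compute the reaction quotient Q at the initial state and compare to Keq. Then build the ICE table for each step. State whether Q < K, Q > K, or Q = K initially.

Q₀ = 0.7228; Q > K (proceeds reverse)

Q₀ = 0.7228 vs Keq = 0.02326 ⇒ Q>K, reverse
Step 1:
                  M         E
  Initial   0.07422    0.1585
  Change    0.05662  -0.08493
  Equil      0.1308   0.07357
  solve Keq expr → x = -0.02831; check Q = 0.02326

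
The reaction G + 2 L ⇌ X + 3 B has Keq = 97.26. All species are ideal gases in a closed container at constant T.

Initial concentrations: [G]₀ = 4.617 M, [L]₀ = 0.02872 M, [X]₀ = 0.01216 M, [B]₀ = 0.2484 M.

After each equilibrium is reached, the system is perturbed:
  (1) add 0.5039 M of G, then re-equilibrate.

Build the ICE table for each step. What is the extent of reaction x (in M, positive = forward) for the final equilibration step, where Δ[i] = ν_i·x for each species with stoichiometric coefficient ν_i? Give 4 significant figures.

x = 2.9449e-05 M

Q₀ = 0.04894 vs Keq = 97.26 ⇒ Q<K, forward
Step 1:
                   G          L          X          B
  I            4.617    0.02872    0.01216     0.2484
  C         -0.01377   -0.02753    0.01377     0.0413
  E            4.603   0.001187    0.02593     0.2897
  solve Keq expr → x = 0.01377; check Q = 97.26
Then add 0.5039 M of G.
Step 2:
                   G          L          X          B
  I            5.107   0.001187    0.02593     0.2897
  C       -2.9449e-05 -5.8899e-05 2.9449e-05 8.8348e-05
  E            5.107   0.001128    0.02596     0.2898
  solve Keq expr → x = 2.9449e-05; check Q = 97.26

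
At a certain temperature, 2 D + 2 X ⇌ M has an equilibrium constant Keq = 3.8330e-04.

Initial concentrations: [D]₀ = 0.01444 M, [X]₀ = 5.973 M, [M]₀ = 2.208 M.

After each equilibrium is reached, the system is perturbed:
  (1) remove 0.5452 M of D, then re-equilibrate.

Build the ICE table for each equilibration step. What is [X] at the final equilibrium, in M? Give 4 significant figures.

[X]_eq = 9.67 M

Q₀ = 296.8 vs Keq = 3.8330e-04 ⇒ Q>K, reverse
Step 1:
                  D         X         M
  I         0.01444     5.973     2.208
  C            3.54      3.54     -1.77
  E           3.554     9.513    0.4381
  solve Keq expr → x = -1.77; check Q = 3.8330e-04
Then remove 0.5452 M of D.
Step 2:
                  D         X         M
  I           3.009     9.513    0.4381
  C          0.1575    0.1575  -0.07876
  E           3.166      9.67    0.3594
  solve Keq expr → x = -0.07876; check Q = 3.8330e-04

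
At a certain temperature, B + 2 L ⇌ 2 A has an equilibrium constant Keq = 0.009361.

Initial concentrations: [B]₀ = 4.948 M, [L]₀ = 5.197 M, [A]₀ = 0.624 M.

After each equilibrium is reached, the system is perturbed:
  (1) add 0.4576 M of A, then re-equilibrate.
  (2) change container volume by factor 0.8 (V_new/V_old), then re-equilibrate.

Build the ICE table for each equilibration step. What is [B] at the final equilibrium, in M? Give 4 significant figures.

Q₀ = 0.002914 vs Keq = 0.009361 ⇒ Q<K, forward
Step 1:
                    B           L           A
  Initial       4.948       5.197       0.624
  Change       -0.195       -0.39        0.39
  Equil         4.753       4.807       1.014
  solve Keq expr → x = 0.195; check Q = 0.009361
Then add 0.4576 M of A.
Step 2:
                    B           L           A
  Initial       4.753       4.807       1.472
  Change       0.1805       0.361      -0.361
  Equil         4.933       5.168       1.111
  solve Keq expr → x = -0.1805; check Q = 0.009361
Then change container volume by factor 0.8 (V_new/V_old).
Step 3:
                    B           L           A
  Initial       6.167        6.46       1.388
  Change     -0.06292     -0.1258      0.1258
  Equil         6.104       6.334       1.514
  solve Keq expr → x = 0.06292; check Q = 0.009361

[B]_eq = 6.104 M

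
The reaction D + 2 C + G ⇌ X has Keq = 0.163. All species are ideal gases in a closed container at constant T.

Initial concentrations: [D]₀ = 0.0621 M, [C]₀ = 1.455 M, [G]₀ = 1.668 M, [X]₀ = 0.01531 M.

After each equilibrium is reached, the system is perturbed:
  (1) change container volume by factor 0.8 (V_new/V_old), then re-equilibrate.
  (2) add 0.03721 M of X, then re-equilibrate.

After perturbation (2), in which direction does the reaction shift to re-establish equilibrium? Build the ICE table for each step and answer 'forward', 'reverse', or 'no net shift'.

Q₀ = 0.06982 vs Keq = 0.163 ⇒ Q<K, forward
Step 1:
                    D           C           G           X
  Initial      0.0621       1.455       1.668     0.01531
  Change     -0.01223    -0.02446    -0.01223     0.01223
  Equil       0.04987       1.431       1.656     0.02754
  solve Keq expr → x = 0.01223; check Q = 0.163
Then change container volume by factor 0.8 (V_new/V_old).
Step 2:
                    D           C           G           X
  Initial     0.06233       1.788        2.07     0.03443
  Change      -0.0148    -0.02961     -0.0148      0.0148
  Equil       0.04753       1.759       2.055     0.04923
  solve Keq expr → x = 0.0148; check Q = 0.163
Then add 0.03721 M of X.
Step 3:
                    D           C           G           X
  Initial     0.04753       1.759       2.055     0.08644
  Change      0.01674     0.03349     0.01674    -0.01674
  Equil       0.06427       1.792       2.072      0.0697
  solve Keq expr → x = -0.01674; check Q = 0.163

Direction: reverse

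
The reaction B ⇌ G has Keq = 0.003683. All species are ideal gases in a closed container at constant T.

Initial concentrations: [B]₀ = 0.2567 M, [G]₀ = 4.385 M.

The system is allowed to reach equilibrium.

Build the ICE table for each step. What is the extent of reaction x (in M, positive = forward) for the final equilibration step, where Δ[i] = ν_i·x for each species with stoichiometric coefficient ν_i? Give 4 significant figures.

Q₀ = 17.08 vs Keq = 0.003683 ⇒ Q>K, reverse
Step 1:
                    B           G
  init         0.2567       4.385
  Δ             4.368      -4.368
  eq            4.625     0.01703
  solve Keq expr → x = -4.368; check Q = 0.003683

x = -4.368 M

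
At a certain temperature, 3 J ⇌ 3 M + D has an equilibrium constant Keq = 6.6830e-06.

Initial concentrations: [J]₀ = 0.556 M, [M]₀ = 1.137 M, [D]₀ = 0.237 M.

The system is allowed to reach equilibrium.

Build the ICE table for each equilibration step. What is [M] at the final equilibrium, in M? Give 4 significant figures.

[M]_eq = 0.4265 M

Q₀ = 2.027 vs Keq = 6.6830e-06 ⇒ Q>K, reverse
Step 1:
                    J           M           D
  Initial       0.556       1.137       0.237
  Change       0.7105     -0.7105     -0.2368
  Equil         1.266      0.4265  1.7496e-04
  solve Keq expr → x = -0.2368; check Q = 6.6830e-06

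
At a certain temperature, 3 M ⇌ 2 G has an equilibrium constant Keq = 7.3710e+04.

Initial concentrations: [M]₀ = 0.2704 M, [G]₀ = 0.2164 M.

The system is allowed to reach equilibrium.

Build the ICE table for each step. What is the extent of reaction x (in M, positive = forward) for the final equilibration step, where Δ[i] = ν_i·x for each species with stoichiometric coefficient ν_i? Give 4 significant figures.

Q₀ = 2.369 vs Keq = 7.3710e+04 ⇒ Q<K, forward
Step 1:
                    M           G
  I            0.2704      0.2164
  C           -0.2577      0.1718
  E           0.01269      0.3882
  solve Keq expr → x = 0.0859; check Q = 7.3710e+04

x = 0.0859 M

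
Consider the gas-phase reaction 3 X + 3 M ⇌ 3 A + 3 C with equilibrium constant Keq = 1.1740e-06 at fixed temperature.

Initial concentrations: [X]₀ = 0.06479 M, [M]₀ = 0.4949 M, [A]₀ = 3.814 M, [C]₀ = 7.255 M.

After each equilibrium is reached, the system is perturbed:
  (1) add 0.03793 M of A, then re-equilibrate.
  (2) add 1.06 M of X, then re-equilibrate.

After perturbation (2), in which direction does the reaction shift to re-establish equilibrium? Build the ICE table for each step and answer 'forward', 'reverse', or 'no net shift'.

Direction: forward

Q₀ = 6.4266e+08 vs Keq = 1.1740e-06 ⇒ Q>K, reverse
Step 1:
                  X         M         A         C
  init      0.06479    0.4949     3.814     7.255
  Δ           3.765     3.765    -3.765    -3.765
  eq          3.829      4.26    0.0493      3.49
  solve Keq expr → x = -1.255; check Q = 1.1740e-06
Then add 0.03793 M of A.
Step 2:
                  X         M         A         C
  init        3.829      4.26   0.08723      3.49
  Δ          0.0365    0.0365   -0.0365   -0.0365
  eq          3.866     4.296   0.05073     3.454
  solve Keq expr → x = -0.01217; check Q = 1.1740e-06
Then add 1.06 M of X.
Step 3:
                  X         M         A         C
  init        4.926     4.296   0.05073     3.454
  Δ        -0.01329  -0.01329   0.01329   0.01329
  eq          4.913     4.283   0.06402     3.467
  solve Keq expr → x = 0.00443; check Q = 1.1740e-06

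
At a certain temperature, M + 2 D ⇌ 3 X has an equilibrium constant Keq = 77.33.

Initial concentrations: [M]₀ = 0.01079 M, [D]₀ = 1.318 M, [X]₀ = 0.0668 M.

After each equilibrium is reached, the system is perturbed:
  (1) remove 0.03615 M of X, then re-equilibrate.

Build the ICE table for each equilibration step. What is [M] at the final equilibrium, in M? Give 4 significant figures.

[M]_eq = 1.9252e-06 M

Q₀ = 0.0159 vs Keq = 77.33 ⇒ Q<K, forward
Step 1:
                  M         D         X
  I         0.01079     1.318    0.0668
  C        -0.01078  -0.02157   0.03235
  E       7.4989e-06     1.296   0.09915
  solve Keq expr → x = 0.01078; check Q = 77.33
Then remove 0.03615 M of X.
Step 2:
                  M         D         X
  I       7.4989e-06     1.296     0.063
  C       -5.5737e-06 -1.1147e-05 1.6721e-05
  E       1.9252e-06     1.296   0.06301
  solve Keq expr → x = 5.5737e-06; check Q = 77.33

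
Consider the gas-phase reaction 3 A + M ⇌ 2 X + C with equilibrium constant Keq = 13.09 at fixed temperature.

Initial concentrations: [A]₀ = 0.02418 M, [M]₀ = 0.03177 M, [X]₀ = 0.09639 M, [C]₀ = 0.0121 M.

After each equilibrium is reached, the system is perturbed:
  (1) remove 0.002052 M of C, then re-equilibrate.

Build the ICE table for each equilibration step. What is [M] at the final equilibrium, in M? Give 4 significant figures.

[M]_eq = 0.03729 M

Q₀ = 250.3 vs Keq = 13.09 ⇒ Q>K, reverse
Step 1:
                   A          M          X          C
  Initial    0.02418    0.03177    0.09639     0.0121
  Change     0.01904   0.006348    -0.0127  -0.006348
  Equil      0.04322    0.03812    0.08369   0.005752
  solve Keq expr → x = -0.006348; check Q = 13.09
Then remove 0.002052 M of C.
Step 2:
                   A          M          X          C
  Initial    0.04322    0.03812    0.08369     0.0037
  Change   -0.002487 -8.2907e-04   0.001658 8.2907e-04
  Equil      0.04074    0.03729    0.08535   0.004529
  solve Keq expr → x = 8.2907e-04; check Q = 13.09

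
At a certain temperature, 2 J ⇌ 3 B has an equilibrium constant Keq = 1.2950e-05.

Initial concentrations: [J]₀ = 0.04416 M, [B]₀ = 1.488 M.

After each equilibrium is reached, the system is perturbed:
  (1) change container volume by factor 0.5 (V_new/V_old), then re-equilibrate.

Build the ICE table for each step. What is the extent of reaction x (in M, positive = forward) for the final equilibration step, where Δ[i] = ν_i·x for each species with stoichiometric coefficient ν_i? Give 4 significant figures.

Q₀ = 1689 vs Keq = 1.2950e-05 ⇒ Q>K, reverse
Step 1:
                    J           B
  Initial     0.04416       1.488
  Change       0.9761      -1.464
  Equil          1.02      0.0238
  solve Keq expr → x = -0.4881; check Q = 1.2950e-05
Then change container volume by factor 0.5 (V_new/V_old).
Step 2:
                    J           B
  Initial       2.041      0.0476
  Change     0.006493    -0.00974
  Equil         2.047     0.03786
  solve Keq expr → x = -0.003247; check Q = 1.2950e-05

x = -0.003247 M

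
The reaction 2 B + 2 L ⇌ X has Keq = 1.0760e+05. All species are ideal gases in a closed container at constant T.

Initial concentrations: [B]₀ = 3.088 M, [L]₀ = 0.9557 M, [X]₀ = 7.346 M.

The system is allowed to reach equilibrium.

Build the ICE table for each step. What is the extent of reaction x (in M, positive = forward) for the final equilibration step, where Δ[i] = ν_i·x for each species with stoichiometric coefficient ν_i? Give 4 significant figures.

Q₀ = 0.8434 vs Keq = 1.0760e+05 ⇒ Q<K, forward
Step 1:
                   B          L          X
  init         3.088     0.9557      7.346
  Δ          -0.9517    -0.9517     0.4759
  eq           2.136   0.003991      7.822
  solve Keq expr → x = 0.4759; check Q = 1.0760e+05

x = 0.4759 M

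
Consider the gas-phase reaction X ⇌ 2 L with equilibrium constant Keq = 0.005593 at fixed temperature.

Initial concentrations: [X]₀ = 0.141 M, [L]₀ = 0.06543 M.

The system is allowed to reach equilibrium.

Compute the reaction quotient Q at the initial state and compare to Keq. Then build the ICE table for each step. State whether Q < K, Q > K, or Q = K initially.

Q₀ = 0.03036 vs Keq = 0.005593 ⇒ Q>K, reverse
Step 1:
                   X          L
  Initial      0.141    0.06543
  Change     0.01781   -0.03563
  Equil       0.1588     0.0298
  solve Keq expr → x = -0.01781; check Q = 0.005593

Q₀ = 0.03036; Q > K (proceeds reverse)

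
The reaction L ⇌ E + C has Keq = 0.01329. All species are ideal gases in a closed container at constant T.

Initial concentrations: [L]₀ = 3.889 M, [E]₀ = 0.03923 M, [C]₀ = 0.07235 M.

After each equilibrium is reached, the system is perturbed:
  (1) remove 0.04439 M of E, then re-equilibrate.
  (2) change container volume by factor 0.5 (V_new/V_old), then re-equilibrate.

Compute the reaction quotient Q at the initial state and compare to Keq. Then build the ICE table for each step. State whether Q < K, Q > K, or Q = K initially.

Q₀ = 7.2983e-04 vs Keq = 0.01329 ⇒ Q<K, forward
Step 1:
                   L          E          C
  Initial      3.889    0.03923    0.07235
  Change     -0.1672     0.1672     0.1672
  Equil        3.722     0.2065     0.2396
  solve Keq expr → x = 0.1672; check Q = 0.01329
Then remove 0.04439 M of E.
Step 2:
                   L          E          C
  Initial      3.722     0.1621     0.2396
  Change    -0.02422    0.02422    0.02422
  Equil        3.698     0.1863     0.2638
  solve Keq expr → x = 0.02422; check Q = 0.01329
Then change container volume by factor 0.5 (V_new/V_old).
Step 3:
                   L          E          C
  Initial      7.395     0.3726     0.5276
  Change      0.1246    -0.1246    -0.1246
  Equil         7.52      0.248      0.403
  solve Keq expr → x = -0.1246; check Q = 0.01329

Q₀ = 7.2983e-04; Q < K (proceeds forward)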